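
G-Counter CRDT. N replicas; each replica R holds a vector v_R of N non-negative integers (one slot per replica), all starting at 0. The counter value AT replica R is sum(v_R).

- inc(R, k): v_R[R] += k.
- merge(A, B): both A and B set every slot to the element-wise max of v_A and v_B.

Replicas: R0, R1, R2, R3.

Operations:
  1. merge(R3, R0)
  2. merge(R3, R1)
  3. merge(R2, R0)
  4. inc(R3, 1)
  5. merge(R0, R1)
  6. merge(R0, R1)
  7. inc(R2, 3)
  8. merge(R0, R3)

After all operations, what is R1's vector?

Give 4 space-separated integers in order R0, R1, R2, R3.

Answer: 0 0 0 0

Derivation:
Op 1: merge R3<->R0 -> R3=(0,0,0,0) R0=(0,0,0,0)
Op 2: merge R3<->R1 -> R3=(0,0,0,0) R1=(0,0,0,0)
Op 3: merge R2<->R0 -> R2=(0,0,0,0) R0=(0,0,0,0)
Op 4: inc R3 by 1 -> R3=(0,0,0,1) value=1
Op 5: merge R0<->R1 -> R0=(0,0,0,0) R1=(0,0,0,0)
Op 6: merge R0<->R1 -> R0=(0,0,0,0) R1=(0,0,0,0)
Op 7: inc R2 by 3 -> R2=(0,0,3,0) value=3
Op 8: merge R0<->R3 -> R0=(0,0,0,1) R3=(0,0,0,1)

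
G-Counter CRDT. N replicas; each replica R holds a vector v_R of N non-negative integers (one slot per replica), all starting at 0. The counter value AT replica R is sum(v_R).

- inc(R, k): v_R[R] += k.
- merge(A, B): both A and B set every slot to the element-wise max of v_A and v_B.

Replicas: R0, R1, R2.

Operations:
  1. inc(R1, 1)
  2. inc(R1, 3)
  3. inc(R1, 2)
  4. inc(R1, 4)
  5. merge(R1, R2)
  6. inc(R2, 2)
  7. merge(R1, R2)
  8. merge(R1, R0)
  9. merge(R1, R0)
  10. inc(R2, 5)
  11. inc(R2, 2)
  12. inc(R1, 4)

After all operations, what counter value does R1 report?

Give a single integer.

Answer: 16

Derivation:
Op 1: inc R1 by 1 -> R1=(0,1,0) value=1
Op 2: inc R1 by 3 -> R1=(0,4,0) value=4
Op 3: inc R1 by 2 -> R1=(0,6,0) value=6
Op 4: inc R1 by 4 -> R1=(0,10,0) value=10
Op 5: merge R1<->R2 -> R1=(0,10,0) R2=(0,10,0)
Op 6: inc R2 by 2 -> R2=(0,10,2) value=12
Op 7: merge R1<->R2 -> R1=(0,10,2) R2=(0,10,2)
Op 8: merge R1<->R0 -> R1=(0,10,2) R0=(0,10,2)
Op 9: merge R1<->R0 -> R1=(0,10,2) R0=(0,10,2)
Op 10: inc R2 by 5 -> R2=(0,10,7) value=17
Op 11: inc R2 by 2 -> R2=(0,10,9) value=19
Op 12: inc R1 by 4 -> R1=(0,14,2) value=16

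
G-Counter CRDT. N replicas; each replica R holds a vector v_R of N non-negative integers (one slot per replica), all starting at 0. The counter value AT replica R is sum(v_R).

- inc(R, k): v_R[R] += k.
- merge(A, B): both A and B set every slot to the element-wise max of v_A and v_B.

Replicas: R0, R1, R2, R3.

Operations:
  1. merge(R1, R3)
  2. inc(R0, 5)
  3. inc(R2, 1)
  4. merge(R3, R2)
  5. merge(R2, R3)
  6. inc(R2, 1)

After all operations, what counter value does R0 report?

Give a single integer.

Op 1: merge R1<->R3 -> R1=(0,0,0,0) R3=(0,0,0,0)
Op 2: inc R0 by 5 -> R0=(5,0,0,0) value=5
Op 3: inc R2 by 1 -> R2=(0,0,1,0) value=1
Op 4: merge R3<->R2 -> R3=(0,0,1,0) R2=(0,0,1,0)
Op 5: merge R2<->R3 -> R2=(0,0,1,0) R3=(0,0,1,0)
Op 6: inc R2 by 1 -> R2=(0,0,2,0) value=2

Answer: 5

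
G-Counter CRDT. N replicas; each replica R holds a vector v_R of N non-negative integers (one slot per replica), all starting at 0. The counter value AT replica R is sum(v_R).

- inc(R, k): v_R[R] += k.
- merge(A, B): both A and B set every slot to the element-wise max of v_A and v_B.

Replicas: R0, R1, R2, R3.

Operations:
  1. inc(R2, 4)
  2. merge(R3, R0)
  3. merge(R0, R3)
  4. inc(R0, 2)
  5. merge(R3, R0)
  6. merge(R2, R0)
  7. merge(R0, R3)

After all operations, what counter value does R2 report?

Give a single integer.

Op 1: inc R2 by 4 -> R2=(0,0,4,0) value=4
Op 2: merge R3<->R0 -> R3=(0,0,0,0) R0=(0,0,0,0)
Op 3: merge R0<->R3 -> R0=(0,0,0,0) R3=(0,0,0,0)
Op 4: inc R0 by 2 -> R0=(2,0,0,0) value=2
Op 5: merge R3<->R0 -> R3=(2,0,0,0) R0=(2,0,0,0)
Op 6: merge R2<->R0 -> R2=(2,0,4,0) R0=(2,0,4,0)
Op 7: merge R0<->R3 -> R0=(2,0,4,0) R3=(2,0,4,0)

Answer: 6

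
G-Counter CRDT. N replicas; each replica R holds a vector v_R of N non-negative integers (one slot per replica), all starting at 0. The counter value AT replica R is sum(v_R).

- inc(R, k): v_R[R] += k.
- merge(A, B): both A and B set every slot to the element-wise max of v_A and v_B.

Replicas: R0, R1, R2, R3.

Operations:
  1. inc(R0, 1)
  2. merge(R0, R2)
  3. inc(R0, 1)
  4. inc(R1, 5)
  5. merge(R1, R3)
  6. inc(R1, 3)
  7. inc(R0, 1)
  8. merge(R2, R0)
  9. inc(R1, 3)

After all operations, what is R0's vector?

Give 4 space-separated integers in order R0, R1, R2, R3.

Answer: 3 0 0 0

Derivation:
Op 1: inc R0 by 1 -> R0=(1,0,0,0) value=1
Op 2: merge R0<->R2 -> R0=(1,0,0,0) R2=(1,0,0,0)
Op 3: inc R0 by 1 -> R0=(2,0,0,0) value=2
Op 4: inc R1 by 5 -> R1=(0,5,0,0) value=5
Op 5: merge R1<->R3 -> R1=(0,5,0,0) R3=(0,5,0,0)
Op 6: inc R1 by 3 -> R1=(0,8,0,0) value=8
Op 7: inc R0 by 1 -> R0=(3,0,0,0) value=3
Op 8: merge R2<->R0 -> R2=(3,0,0,0) R0=(3,0,0,0)
Op 9: inc R1 by 3 -> R1=(0,11,0,0) value=11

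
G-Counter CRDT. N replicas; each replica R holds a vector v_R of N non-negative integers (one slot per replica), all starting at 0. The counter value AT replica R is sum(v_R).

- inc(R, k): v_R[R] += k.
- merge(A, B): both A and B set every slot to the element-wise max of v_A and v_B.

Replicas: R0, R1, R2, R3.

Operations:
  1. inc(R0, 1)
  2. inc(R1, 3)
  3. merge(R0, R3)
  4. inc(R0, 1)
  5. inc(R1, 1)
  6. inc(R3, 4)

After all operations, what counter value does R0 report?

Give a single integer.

Answer: 2

Derivation:
Op 1: inc R0 by 1 -> R0=(1,0,0,0) value=1
Op 2: inc R1 by 3 -> R1=(0,3,0,0) value=3
Op 3: merge R0<->R3 -> R0=(1,0,0,0) R3=(1,0,0,0)
Op 4: inc R0 by 1 -> R0=(2,0,0,0) value=2
Op 5: inc R1 by 1 -> R1=(0,4,0,0) value=4
Op 6: inc R3 by 4 -> R3=(1,0,0,4) value=5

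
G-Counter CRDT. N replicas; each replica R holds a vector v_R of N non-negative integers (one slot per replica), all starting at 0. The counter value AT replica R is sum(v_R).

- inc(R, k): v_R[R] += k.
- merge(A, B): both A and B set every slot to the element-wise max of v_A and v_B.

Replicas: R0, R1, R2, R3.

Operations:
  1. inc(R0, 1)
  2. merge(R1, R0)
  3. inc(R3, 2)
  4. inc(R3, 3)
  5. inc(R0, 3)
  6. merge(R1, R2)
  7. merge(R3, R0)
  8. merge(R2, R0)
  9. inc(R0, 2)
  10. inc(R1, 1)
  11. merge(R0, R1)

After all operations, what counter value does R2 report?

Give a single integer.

Answer: 9

Derivation:
Op 1: inc R0 by 1 -> R0=(1,0,0,0) value=1
Op 2: merge R1<->R0 -> R1=(1,0,0,0) R0=(1,0,0,0)
Op 3: inc R3 by 2 -> R3=(0,0,0,2) value=2
Op 4: inc R3 by 3 -> R3=(0,0,0,5) value=5
Op 5: inc R0 by 3 -> R0=(4,0,0,0) value=4
Op 6: merge R1<->R2 -> R1=(1,0,0,0) R2=(1,0,0,0)
Op 7: merge R3<->R0 -> R3=(4,0,0,5) R0=(4,0,0,5)
Op 8: merge R2<->R0 -> R2=(4,0,0,5) R0=(4,0,0,5)
Op 9: inc R0 by 2 -> R0=(6,0,0,5) value=11
Op 10: inc R1 by 1 -> R1=(1,1,0,0) value=2
Op 11: merge R0<->R1 -> R0=(6,1,0,5) R1=(6,1,0,5)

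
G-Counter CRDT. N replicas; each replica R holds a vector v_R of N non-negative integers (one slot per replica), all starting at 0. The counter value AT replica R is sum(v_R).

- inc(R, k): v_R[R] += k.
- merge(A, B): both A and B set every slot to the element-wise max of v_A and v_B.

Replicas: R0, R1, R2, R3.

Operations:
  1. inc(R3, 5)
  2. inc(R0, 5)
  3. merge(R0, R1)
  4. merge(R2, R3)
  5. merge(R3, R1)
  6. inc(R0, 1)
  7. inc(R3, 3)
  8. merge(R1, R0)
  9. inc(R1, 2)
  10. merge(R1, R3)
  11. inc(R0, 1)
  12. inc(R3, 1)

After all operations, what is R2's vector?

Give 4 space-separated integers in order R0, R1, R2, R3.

Op 1: inc R3 by 5 -> R3=(0,0,0,5) value=5
Op 2: inc R0 by 5 -> R0=(5,0,0,0) value=5
Op 3: merge R0<->R1 -> R0=(5,0,0,0) R1=(5,0,0,0)
Op 4: merge R2<->R3 -> R2=(0,0,0,5) R3=(0,0,0,5)
Op 5: merge R3<->R1 -> R3=(5,0,0,5) R1=(5,0,0,5)
Op 6: inc R0 by 1 -> R0=(6,0,0,0) value=6
Op 7: inc R3 by 3 -> R3=(5,0,0,8) value=13
Op 8: merge R1<->R0 -> R1=(6,0,0,5) R0=(6,0,0,5)
Op 9: inc R1 by 2 -> R1=(6,2,0,5) value=13
Op 10: merge R1<->R3 -> R1=(6,2,0,8) R3=(6,2,0,8)
Op 11: inc R0 by 1 -> R0=(7,0,0,5) value=12
Op 12: inc R3 by 1 -> R3=(6,2,0,9) value=17

Answer: 0 0 0 5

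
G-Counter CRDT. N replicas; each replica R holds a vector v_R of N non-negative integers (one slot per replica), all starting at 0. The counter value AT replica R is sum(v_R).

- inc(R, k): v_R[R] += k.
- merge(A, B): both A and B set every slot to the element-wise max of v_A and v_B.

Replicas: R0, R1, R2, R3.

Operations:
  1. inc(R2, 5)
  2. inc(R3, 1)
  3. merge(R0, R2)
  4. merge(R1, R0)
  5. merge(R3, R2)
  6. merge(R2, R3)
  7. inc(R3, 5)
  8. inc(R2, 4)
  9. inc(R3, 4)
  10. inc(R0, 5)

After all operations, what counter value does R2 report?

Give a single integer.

Answer: 10

Derivation:
Op 1: inc R2 by 5 -> R2=(0,0,5,0) value=5
Op 2: inc R3 by 1 -> R3=(0,0,0,1) value=1
Op 3: merge R0<->R2 -> R0=(0,0,5,0) R2=(0,0,5,0)
Op 4: merge R1<->R0 -> R1=(0,0,5,0) R0=(0,0,5,0)
Op 5: merge R3<->R2 -> R3=(0,0,5,1) R2=(0,0,5,1)
Op 6: merge R2<->R3 -> R2=(0,0,5,1) R3=(0,0,5,1)
Op 7: inc R3 by 5 -> R3=(0,0,5,6) value=11
Op 8: inc R2 by 4 -> R2=(0,0,9,1) value=10
Op 9: inc R3 by 4 -> R3=(0,0,5,10) value=15
Op 10: inc R0 by 5 -> R0=(5,0,5,0) value=10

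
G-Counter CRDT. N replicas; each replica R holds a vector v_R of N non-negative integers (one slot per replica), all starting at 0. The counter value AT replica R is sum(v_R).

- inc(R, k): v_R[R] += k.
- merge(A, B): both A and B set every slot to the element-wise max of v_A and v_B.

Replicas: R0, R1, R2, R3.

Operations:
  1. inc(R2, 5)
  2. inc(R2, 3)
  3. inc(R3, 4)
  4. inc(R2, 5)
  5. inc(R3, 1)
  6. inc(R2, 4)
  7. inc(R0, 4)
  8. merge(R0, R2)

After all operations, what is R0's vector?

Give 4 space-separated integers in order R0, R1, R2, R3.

Answer: 4 0 17 0

Derivation:
Op 1: inc R2 by 5 -> R2=(0,0,5,0) value=5
Op 2: inc R2 by 3 -> R2=(0,0,8,0) value=8
Op 3: inc R3 by 4 -> R3=(0,0,0,4) value=4
Op 4: inc R2 by 5 -> R2=(0,0,13,0) value=13
Op 5: inc R3 by 1 -> R3=(0,0,0,5) value=5
Op 6: inc R2 by 4 -> R2=(0,0,17,0) value=17
Op 7: inc R0 by 4 -> R0=(4,0,0,0) value=4
Op 8: merge R0<->R2 -> R0=(4,0,17,0) R2=(4,0,17,0)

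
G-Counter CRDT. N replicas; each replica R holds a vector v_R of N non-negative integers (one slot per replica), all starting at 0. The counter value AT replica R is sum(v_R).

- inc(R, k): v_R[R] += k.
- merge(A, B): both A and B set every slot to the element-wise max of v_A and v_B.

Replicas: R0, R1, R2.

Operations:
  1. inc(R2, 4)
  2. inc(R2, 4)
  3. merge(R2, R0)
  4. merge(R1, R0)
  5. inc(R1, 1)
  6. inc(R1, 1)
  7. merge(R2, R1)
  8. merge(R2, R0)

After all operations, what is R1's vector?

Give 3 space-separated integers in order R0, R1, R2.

Op 1: inc R2 by 4 -> R2=(0,0,4) value=4
Op 2: inc R2 by 4 -> R2=(0,0,8) value=8
Op 3: merge R2<->R0 -> R2=(0,0,8) R0=(0,0,8)
Op 4: merge R1<->R0 -> R1=(0,0,8) R0=(0,0,8)
Op 5: inc R1 by 1 -> R1=(0,1,8) value=9
Op 6: inc R1 by 1 -> R1=(0,2,8) value=10
Op 7: merge R2<->R1 -> R2=(0,2,8) R1=(0,2,8)
Op 8: merge R2<->R0 -> R2=(0,2,8) R0=(0,2,8)

Answer: 0 2 8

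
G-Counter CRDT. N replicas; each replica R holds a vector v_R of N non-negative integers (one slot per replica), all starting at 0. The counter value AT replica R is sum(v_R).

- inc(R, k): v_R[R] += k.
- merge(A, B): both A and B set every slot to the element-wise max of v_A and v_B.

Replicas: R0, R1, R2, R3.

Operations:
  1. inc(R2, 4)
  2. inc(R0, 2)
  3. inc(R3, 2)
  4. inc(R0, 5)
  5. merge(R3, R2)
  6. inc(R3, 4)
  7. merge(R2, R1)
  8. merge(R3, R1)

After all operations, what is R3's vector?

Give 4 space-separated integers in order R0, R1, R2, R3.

Op 1: inc R2 by 4 -> R2=(0,0,4,0) value=4
Op 2: inc R0 by 2 -> R0=(2,0,0,0) value=2
Op 3: inc R3 by 2 -> R3=(0,0,0,2) value=2
Op 4: inc R0 by 5 -> R0=(7,0,0,0) value=7
Op 5: merge R3<->R2 -> R3=(0,0,4,2) R2=(0,0,4,2)
Op 6: inc R3 by 4 -> R3=(0,0,4,6) value=10
Op 7: merge R2<->R1 -> R2=(0,0,4,2) R1=(0,0,4,2)
Op 8: merge R3<->R1 -> R3=(0,0,4,6) R1=(0,0,4,6)

Answer: 0 0 4 6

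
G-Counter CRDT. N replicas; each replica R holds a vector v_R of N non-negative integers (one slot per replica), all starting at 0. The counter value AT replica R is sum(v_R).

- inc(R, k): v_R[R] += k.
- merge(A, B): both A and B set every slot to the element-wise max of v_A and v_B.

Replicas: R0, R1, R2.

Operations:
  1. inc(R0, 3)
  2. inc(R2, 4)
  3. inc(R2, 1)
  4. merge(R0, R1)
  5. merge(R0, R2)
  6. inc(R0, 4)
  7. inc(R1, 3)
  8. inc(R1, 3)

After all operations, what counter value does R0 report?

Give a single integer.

Op 1: inc R0 by 3 -> R0=(3,0,0) value=3
Op 2: inc R2 by 4 -> R2=(0,0,4) value=4
Op 3: inc R2 by 1 -> R2=(0,0,5) value=5
Op 4: merge R0<->R1 -> R0=(3,0,0) R1=(3,0,0)
Op 5: merge R0<->R2 -> R0=(3,0,5) R2=(3,0,5)
Op 6: inc R0 by 4 -> R0=(7,0,5) value=12
Op 7: inc R1 by 3 -> R1=(3,3,0) value=6
Op 8: inc R1 by 3 -> R1=(3,6,0) value=9

Answer: 12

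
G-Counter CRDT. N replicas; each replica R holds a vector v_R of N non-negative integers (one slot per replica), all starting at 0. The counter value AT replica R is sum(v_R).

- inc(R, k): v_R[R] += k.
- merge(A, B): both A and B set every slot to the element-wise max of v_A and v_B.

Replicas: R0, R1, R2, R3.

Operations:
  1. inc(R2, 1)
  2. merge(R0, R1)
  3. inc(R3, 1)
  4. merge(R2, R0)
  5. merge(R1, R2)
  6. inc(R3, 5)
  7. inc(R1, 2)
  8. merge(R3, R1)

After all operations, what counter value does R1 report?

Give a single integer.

Op 1: inc R2 by 1 -> R2=(0,0,1,0) value=1
Op 2: merge R0<->R1 -> R0=(0,0,0,0) R1=(0,0,0,0)
Op 3: inc R3 by 1 -> R3=(0,0,0,1) value=1
Op 4: merge R2<->R0 -> R2=(0,0,1,0) R0=(0,0,1,0)
Op 5: merge R1<->R2 -> R1=(0,0,1,0) R2=(0,0,1,0)
Op 6: inc R3 by 5 -> R3=(0,0,0,6) value=6
Op 7: inc R1 by 2 -> R1=(0,2,1,0) value=3
Op 8: merge R3<->R1 -> R3=(0,2,1,6) R1=(0,2,1,6)

Answer: 9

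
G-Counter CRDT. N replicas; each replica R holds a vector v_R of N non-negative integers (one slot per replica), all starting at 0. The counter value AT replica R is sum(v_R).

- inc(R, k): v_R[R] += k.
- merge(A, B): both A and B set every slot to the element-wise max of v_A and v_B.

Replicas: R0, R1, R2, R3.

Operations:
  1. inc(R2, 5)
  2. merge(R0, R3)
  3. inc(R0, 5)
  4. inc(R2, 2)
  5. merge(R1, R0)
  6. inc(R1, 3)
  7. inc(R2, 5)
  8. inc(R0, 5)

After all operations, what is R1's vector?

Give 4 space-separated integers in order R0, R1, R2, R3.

Answer: 5 3 0 0

Derivation:
Op 1: inc R2 by 5 -> R2=(0,0,5,0) value=5
Op 2: merge R0<->R3 -> R0=(0,0,0,0) R3=(0,0,0,0)
Op 3: inc R0 by 5 -> R0=(5,0,0,0) value=5
Op 4: inc R2 by 2 -> R2=(0,0,7,0) value=7
Op 5: merge R1<->R0 -> R1=(5,0,0,0) R0=(5,0,0,0)
Op 6: inc R1 by 3 -> R1=(5,3,0,0) value=8
Op 7: inc R2 by 5 -> R2=(0,0,12,0) value=12
Op 8: inc R0 by 5 -> R0=(10,0,0,0) value=10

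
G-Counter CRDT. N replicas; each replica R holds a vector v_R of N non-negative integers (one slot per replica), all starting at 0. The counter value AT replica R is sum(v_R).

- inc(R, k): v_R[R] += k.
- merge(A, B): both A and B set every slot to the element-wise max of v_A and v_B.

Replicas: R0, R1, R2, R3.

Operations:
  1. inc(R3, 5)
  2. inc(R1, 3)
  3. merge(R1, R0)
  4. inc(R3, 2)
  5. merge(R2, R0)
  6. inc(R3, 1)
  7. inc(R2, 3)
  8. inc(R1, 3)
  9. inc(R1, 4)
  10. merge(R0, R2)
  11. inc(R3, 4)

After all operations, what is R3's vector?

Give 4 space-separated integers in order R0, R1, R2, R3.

Answer: 0 0 0 12

Derivation:
Op 1: inc R3 by 5 -> R3=(0,0,0,5) value=5
Op 2: inc R1 by 3 -> R1=(0,3,0,0) value=3
Op 3: merge R1<->R0 -> R1=(0,3,0,0) R0=(0,3,0,0)
Op 4: inc R3 by 2 -> R3=(0,0,0,7) value=7
Op 5: merge R2<->R0 -> R2=(0,3,0,0) R0=(0,3,0,0)
Op 6: inc R3 by 1 -> R3=(0,0,0,8) value=8
Op 7: inc R2 by 3 -> R2=(0,3,3,0) value=6
Op 8: inc R1 by 3 -> R1=(0,6,0,0) value=6
Op 9: inc R1 by 4 -> R1=(0,10,0,0) value=10
Op 10: merge R0<->R2 -> R0=(0,3,3,0) R2=(0,3,3,0)
Op 11: inc R3 by 4 -> R3=(0,0,0,12) value=12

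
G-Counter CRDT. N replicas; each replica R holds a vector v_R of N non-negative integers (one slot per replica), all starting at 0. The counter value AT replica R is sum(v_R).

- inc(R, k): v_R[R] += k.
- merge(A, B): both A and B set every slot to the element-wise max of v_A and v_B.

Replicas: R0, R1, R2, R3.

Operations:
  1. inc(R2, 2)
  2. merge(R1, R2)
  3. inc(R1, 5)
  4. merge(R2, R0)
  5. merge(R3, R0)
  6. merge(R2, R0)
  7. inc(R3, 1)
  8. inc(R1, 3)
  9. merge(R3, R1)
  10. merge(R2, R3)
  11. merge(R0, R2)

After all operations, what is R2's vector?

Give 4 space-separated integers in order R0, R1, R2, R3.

Answer: 0 8 2 1

Derivation:
Op 1: inc R2 by 2 -> R2=(0,0,2,0) value=2
Op 2: merge R1<->R2 -> R1=(0,0,2,0) R2=(0,0,2,0)
Op 3: inc R1 by 5 -> R1=(0,5,2,0) value=7
Op 4: merge R2<->R0 -> R2=(0,0,2,0) R0=(0,0,2,0)
Op 5: merge R3<->R0 -> R3=(0,0,2,0) R0=(0,0,2,0)
Op 6: merge R2<->R0 -> R2=(0,0,2,0) R0=(0,0,2,0)
Op 7: inc R3 by 1 -> R3=(0,0,2,1) value=3
Op 8: inc R1 by 3 -> R1=(0,8,2,0) value=10
Op 9: merge R3<->R1 -> R3=(0,8,2,1) R1=(0,8,2,1)
Op 10: merge R2<->R3 -> R2=(0,8,2,1) R3=(0,8,2,1)
Op 11: merge R0<->R2 -> R0=(0,8,2,1) R2=(0,8,2,1)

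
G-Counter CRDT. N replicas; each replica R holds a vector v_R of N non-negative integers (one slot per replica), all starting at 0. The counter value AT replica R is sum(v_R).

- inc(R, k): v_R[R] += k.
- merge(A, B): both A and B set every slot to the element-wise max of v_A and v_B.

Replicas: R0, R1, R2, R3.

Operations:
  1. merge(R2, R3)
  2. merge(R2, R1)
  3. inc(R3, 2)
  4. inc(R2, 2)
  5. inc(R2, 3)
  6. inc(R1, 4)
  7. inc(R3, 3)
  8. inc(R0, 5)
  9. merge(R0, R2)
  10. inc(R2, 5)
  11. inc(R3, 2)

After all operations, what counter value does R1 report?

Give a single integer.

Answer: 4

Derivation:
Op 1: merge R2<->R3 -> R2=(0,0,0,0) R3=(0,0,0,0)
Op 2: merge R2<->R1 -> R2=(0,0,0,0) R1=(0,0,0,0)
Op 3: inc R3 by 2 -> R3=(0,0,0,2) value=2
Op 4: inc R2 by 2 -> R2=(0,0,2,0) value=2
Op 5: inc R2 by 3 -> R2=(0,0,5,0) value=5
Op 6: inc R1 by 4 -> R1=(0,4,0,0) value=4
Op 7: inc R3 by 3 -> R3=(0,0,0,5) value=5
Op 8: inc R0 by 5 -> R0=(5,0,0,0) value=5
Op 9: merge R0<->R2 -> R0=(5,0,5,0) R2=(5,0,5,0)
Op 10: inc R2 by 5 -> R2=(5,0,10,0) value=15
Op 11: inc R3 by 2 -> R3=(0,0,0,7) value=7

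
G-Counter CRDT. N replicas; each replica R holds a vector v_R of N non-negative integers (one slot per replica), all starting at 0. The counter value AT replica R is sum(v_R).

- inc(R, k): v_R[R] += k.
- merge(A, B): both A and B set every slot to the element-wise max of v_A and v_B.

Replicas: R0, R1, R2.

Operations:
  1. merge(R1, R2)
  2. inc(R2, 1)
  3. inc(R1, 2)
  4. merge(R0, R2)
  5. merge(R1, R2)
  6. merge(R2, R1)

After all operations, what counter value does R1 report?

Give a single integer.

Answer: 3

Derivation:
Op 1: merge R1<->R2 -> R1=(0,0,0) R2=(0,0,0)
Op 2: inc R2 by 1 -> R2=(0,0,1) value=1
Op 3: inc R1 by 2 -> R1=(0,2,0) value=2
Op 4: merge R0<->R2 -> R0=(0,0,1) R2=(0,0,1)
Op 5: merge R1<->R2 -> R1=(0,2,1) R2=(0,2,1)
Op 6: merge R2<->R1 -> R2=(0,2,1) R1=(0,2,1)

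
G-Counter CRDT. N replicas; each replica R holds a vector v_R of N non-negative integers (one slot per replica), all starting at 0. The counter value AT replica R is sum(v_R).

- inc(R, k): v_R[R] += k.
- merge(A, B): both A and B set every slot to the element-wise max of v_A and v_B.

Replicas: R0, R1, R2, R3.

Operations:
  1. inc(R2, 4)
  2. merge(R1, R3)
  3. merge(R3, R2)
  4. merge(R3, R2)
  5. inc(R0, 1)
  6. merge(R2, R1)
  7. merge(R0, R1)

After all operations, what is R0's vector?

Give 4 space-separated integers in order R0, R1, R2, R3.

Answer: 1 0 4 0

Derivation:
Op 1: inc R2 by 4 -> R2=(0,0,4,0) value=4
Op 2: merge R1<->R3 -> R1=(0,0,0,0) R3=(0,0,0,0)
Op 3: merge R3<->R2 -> R3=(0,0,4,0) R2=(0,0,4,0)
Op 4: merge R3<->R2 -> R3=(0,0,4,0) R2=(0,0,4,0)
Op 5: inc R0 by 1 -> R0=(1,0,0,0) value=1
Op 6: merge R2<->R1 -> R2=(0,0,4,0) R1=(0,0,4,0)
Op 7: merge R0<->R1 -> R0=(1,0,4,0) R1=(1,0,4,0)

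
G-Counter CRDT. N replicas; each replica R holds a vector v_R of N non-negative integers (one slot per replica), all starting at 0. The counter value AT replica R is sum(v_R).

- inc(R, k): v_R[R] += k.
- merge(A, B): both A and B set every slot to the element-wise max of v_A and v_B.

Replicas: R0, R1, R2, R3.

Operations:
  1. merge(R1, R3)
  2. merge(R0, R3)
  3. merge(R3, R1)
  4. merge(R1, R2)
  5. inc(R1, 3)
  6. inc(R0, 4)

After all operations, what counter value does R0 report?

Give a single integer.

Answer: 4

Derivation:
Op 1: merge R1<->R3 -> R1=(0,0,0,0) R3=(0,0,0,0)
Op 2: merge R0<->R3 -> R0=(0,0,0,0) R3=(0,0,0,0)
Op 3: merge R3<->R1 -> R3=(0,0,0,0) R1=(0,0,0,0)
Op 4: merge R1<->R2 -> R1=(0,0,0,0) R2=(0,0,0,0)
Op 5: inc R1 by 3 -> R1=(0,3,0,0) value=3
Op 6: inc R0 by 4 -> R0=(4,0,0,0) value=4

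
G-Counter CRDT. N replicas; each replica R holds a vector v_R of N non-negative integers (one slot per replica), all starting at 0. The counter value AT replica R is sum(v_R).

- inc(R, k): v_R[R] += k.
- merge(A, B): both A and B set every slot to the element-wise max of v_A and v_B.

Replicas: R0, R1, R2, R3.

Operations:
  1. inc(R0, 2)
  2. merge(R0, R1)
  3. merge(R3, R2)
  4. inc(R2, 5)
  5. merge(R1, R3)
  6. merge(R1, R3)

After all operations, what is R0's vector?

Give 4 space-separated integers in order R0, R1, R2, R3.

Answer: 2 0 0 0

Derivation:
Op 1: inc R0 by 2 -> R0=(2,0,0,0) value=2
Op 2: merge R0<->R1 -> R0=(2,0,0,0) R1=(2,0,0,0)
Op 3: merge R3<->R2 -> R3=(0,0,0,0) R2=(0,0,0,0)
Op 4: inc R2 by 5 -> R2=(0,0,5,0) value=5
Op 5: merge R1<->R3 -> R1=(2,0,0,0) R3=(2,0,0,0)
Op 6: merge R1<->R3 -> R1=(2,0,0,0) R3=(2,0,0,0)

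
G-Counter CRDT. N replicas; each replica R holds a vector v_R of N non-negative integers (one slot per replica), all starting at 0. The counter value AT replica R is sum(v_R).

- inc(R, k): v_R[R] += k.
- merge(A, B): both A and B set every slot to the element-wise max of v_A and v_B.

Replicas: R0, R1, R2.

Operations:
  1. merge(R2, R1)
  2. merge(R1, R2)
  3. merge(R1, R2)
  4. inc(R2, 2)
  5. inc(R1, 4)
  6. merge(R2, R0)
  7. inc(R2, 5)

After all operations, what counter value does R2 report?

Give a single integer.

Answer: 7

Derivation:
Op 1: merge R2<->R1 -> R2=(0,0,0) R1=(0,0,0)
Op 2: merge R1<->R2 -> R1=(0,0,0) R2=(0,0,0)
Op 3: merge R1<->R2 -> R1=(0,0,0) R2=(0,0,0)
Op 4: inc R2 by 2 -> R2=(0,0,2) value=2
Op 5: inc R1 by 4 -> R1=(0,4,0) value=4
Op 6: merge R2<->R0 -> R2=(0,0,2) R0=(0,0,2)
Op 7: inc R2 by 5 -> R2=(0,0,7) value=7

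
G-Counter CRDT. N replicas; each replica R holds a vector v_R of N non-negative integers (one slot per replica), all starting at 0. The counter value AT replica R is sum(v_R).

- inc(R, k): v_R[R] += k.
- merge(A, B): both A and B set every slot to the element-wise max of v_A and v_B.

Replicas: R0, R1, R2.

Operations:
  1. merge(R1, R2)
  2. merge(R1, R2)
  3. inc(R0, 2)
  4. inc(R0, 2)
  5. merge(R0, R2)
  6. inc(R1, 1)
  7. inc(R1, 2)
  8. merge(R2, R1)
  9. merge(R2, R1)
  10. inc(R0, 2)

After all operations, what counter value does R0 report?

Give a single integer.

Op 1: merge R1<->R2 -> R1=(0,0,0) R2=(0,0,0)
Op 2: merge R1<->R2 -> R1=(0,0,0) R2=(0,0,0)
Op 3: inc R0 by 2 -> R0=(2,0,0) value=2
Op 4: inc R0 by 2 -> R0=(4,0,0) value=4
Op 5: merge R0<->R2 -> R0=(4,0,0) R2=(4,0,0)
Op 6: inc R1 by 1 -> R1=(0,1,0) value=1
Op 7: inc R1 by 2 -> R1=(0,3,0) value=3
Op 8: merge R2<->R1 -> R2=(4,3,0) R1=(4,3,0)
Op 9: merge R2<->R1 -> R2=(4,3,0) R1=(4,3,0)
Op 10: inc R0 by 2 -> R0=(6,0,0) value=6

Answer: 6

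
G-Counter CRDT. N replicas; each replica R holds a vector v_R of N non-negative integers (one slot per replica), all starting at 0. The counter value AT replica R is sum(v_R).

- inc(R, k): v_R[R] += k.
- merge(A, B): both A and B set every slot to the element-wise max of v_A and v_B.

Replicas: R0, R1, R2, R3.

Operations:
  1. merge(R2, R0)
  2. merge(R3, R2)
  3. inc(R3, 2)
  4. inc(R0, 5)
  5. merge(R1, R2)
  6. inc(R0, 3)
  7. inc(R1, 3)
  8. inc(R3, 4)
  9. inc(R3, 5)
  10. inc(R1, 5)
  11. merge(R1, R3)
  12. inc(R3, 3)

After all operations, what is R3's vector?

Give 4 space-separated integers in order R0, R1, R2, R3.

Answer: 0 8 0 14

Derivation:
Op 1: merge R2<->R0 -> R2=(0,0,0,0) R0=(0,0,0,0)
Op 2: merge R3<->R2 -> R3=(0,0,0,0) R2=(0,0,0,0)
Op 3: inc R3 by 2 -> R3=(0,0,0,2) value=2
Op 4: inc R0 by 5 -> R0=(5,0,0,0) value=5
Op 5: merge R1<->R2 -> R1=(0,0,0,0) R2=(0,0,0,0)
Op 6: inc R0 by 3 -> R0=(8,0,0,0) value=8
Op 7: inc R1 by 3 -> R1=(0,3,0,0) value=3
Op 8: inc R3 by 4 -> R3=(0,0,0,6) value=6
Op 9: inc R3 by 5 -> R3=(0,0,0,11) value=11
Op 10: inc R1 by 5 -> R1=(0,8,0,0) value=8
Op 11: merge R1<->R3 -> R1=(0,8,0,11) R3=(0,8,0,11)
Op 12: inc R3 by 3 -> R3=(0,8,0,14) value=22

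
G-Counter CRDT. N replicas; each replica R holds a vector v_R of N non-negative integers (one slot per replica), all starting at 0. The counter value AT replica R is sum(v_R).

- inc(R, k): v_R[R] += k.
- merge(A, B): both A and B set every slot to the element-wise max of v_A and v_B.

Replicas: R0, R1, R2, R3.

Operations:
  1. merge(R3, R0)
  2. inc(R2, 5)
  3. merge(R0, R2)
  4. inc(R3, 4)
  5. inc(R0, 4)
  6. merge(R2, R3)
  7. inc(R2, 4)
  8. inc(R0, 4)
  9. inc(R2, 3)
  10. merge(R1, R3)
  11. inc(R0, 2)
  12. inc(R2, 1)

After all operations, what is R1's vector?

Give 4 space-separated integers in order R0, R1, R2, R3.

Op 1: merge R3<->R0 -> R3=(0,0,0,0) R0=(0,0,0,0)
Op 2: inc R2 by 5 -> R2=(0,0,5,0) value=5
Op 3: merge R0<->R2 -> R0=(0,0,5,0) R2=(0,0,5,0)
Op 4: inc R3 by 4 -> R3=(0,0,0,4) value=4
Op 5: inc R0 by 4 -> R0=(4,0,5,0) value=9
Op 6: merge R2<->R3 -> R2=(0,0,5,4) R3=(0,0,5,4)
Op 7: inc R2 by 4 -> R2=(0,0,9,4) value=13
Op 8: inc R0 by 4 -> R0=(8,0,5,0) value=13
Op 9: inc R2 by 3 -> R2=(0,0,12,4) value=16
Op 10: merge R1<->R3 -> R1=(0,0,5,4) R3=(0,0,5,4)
Op 11: inc R0 by 2 -> R0=(10,0,5,0) value=15
Op 12: inc R2 by 1 -> R2=(0,0,13,4) value=17

Answer: 0 0 5 4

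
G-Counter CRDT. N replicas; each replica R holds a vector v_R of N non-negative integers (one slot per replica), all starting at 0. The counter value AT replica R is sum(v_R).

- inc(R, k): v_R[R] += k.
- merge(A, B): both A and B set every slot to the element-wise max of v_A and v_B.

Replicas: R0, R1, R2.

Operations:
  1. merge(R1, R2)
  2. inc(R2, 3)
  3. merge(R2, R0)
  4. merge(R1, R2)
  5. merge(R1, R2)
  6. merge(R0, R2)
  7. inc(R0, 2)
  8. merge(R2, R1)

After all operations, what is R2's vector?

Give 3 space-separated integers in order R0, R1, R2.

Op 1: merge R1<->R2 -> R1=(0,0,0) R2=(0,0,0)
Op 2: inc R2 by 3 -> R2=(0,0,3) value=3
Op 3: merge R2<->R0 -> R2=(0,0,3) R0=(0,0,3)
Op 4: merge R1<->R2 -> R1=(0,0,3) R2=(0,0,3)
Op 5: merge R1<->R2 -> R1=(0,0,3) R2=(0,0,3)
Op 6: merge R0<->R2 -> R0=(0,0,3) R2=(0,0,3)
Op 7: inc R0 by 2 -> R0=(2,0,3) value=5
Op 8: merge R2<->R1 -> R2=(0,0,3) R1=(0,0,3)

Answer: 0 0 3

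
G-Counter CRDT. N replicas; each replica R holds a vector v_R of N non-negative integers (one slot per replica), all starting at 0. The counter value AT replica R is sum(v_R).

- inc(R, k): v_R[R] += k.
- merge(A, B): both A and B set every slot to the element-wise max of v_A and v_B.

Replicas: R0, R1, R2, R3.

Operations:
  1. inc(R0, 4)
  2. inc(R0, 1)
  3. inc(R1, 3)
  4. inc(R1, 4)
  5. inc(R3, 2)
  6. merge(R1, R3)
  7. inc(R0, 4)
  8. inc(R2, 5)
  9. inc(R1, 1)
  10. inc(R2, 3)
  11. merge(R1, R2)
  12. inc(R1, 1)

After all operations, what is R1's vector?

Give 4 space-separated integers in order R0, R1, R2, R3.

Answer: 0 9 8 2

Derivation:
Op 1: inc R0 by 4 -> R0=(4,0,0,0) value=4
Op 2: inc R0 by 1 -> R0=(5,0,0,0) value=5
Op 3: inc R1 by 3 -> R1=(0,3,0,0) value=3
Op 4: inc R1 by 4 -> R1=(0,7,0,0) value=7
Op 5: inc R3 by 2 -> R3=(0,0,0,2) value=2
Op 6: merge R1<->R3 -> R1=(0,7,0,2) R3=(0,7,0,2)
Op 7: inc R0 by 4 -> R0=(9,0,0,0) value=9
Op 8: inc R2 by 5 -> R2=(0,0,5,0) value=5
Op 9: inc R1 by 1 -> R1=(0,8,0,2) value=10
Op 10: inc R2 by 3 -> R2=(0,0,8,0) value=8
Op 11: merge R1<->R2 -> R1=(0,8,8,2) R2=(0,8,8,2)
Op 12: inc R1 by 1 -> R1=(0,9,8,2) value=19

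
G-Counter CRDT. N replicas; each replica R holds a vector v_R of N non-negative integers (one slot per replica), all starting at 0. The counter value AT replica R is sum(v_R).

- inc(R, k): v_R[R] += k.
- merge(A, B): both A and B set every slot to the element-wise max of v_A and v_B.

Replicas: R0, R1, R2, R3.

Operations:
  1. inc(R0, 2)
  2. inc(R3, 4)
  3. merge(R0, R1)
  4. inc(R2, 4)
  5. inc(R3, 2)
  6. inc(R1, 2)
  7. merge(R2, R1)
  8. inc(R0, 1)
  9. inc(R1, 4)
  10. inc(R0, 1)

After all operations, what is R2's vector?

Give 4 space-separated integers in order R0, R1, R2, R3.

Answer: 2 2 4 0

Derivation:
Op 1: inc R0 by 2 -> R0=(2,0,0,0) value=2
Op 2: inc R3 by 4 -> R3=(0,0,0,4) value=4
Op 3: merge R0<->R1 -> R0=(2,0,0,0) R1=(2,0,0,0)
Op 4: inc R2 by 4 -> R2=(0,0,4,0) value=4
Op 5: inc R3 by 2 -> R3=(0,0,0,6) value=6
Op 6: inc R1 by 2 -> R1=(2,2,0,0) value=4
Op 7: merge R2<->R1 -> R2=(2,2,4,0) R1=(2,2,4,0)
Op 8: inc R0 by 1 -> R0=(3,0,0,0) value=3
Op 9: inc R1 by 4 -> R1=(2,6,4,0) value=12
Op 10: inc R0 by 1 -> R0=(4,0,0,0) value=4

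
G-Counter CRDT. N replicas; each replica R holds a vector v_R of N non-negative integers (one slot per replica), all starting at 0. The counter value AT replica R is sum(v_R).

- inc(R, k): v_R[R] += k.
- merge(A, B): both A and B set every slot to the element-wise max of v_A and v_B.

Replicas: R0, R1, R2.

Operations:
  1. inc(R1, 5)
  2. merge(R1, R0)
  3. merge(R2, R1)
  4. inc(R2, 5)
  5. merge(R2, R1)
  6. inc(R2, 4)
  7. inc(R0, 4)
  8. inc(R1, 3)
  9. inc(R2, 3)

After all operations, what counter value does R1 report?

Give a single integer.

Answer: 13

Derivation:
Op 1: inc R1 by 5 -> R1=(0,5,0) value=5
Op 2: merge R1<->R0 -> R1=(0,5,0) R0=(0,5,0)
Op 3: merge R2<->R1 -> R2=(0,5,0) R1=(0,5,0)
Op 4: inc R2 by 5 -> R2=(0,5,5) value=10
Op 5: merge R2<->R1 -> R2=(0,5,5) R1=(0,5,5)
Op 6: inc R2 by 4 -> R2=(0,5,9) value=14
Op 7: inc R0 by 4 -> R0=(4,5,0) value=9
Op 8: inc R1 by 3 -> R1=(0,8,5) value=13
Op 9: inc R2 by 3 -> R2=(0,5,12) value=17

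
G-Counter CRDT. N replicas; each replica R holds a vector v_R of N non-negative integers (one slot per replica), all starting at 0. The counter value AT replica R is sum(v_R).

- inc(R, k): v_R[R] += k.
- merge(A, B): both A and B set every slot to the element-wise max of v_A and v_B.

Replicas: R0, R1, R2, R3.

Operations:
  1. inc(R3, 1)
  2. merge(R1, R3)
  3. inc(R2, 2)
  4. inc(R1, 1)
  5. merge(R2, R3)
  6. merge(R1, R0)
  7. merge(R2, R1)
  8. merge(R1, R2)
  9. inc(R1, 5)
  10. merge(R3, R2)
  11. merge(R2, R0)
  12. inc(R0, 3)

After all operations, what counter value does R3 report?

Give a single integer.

Answer: 4

Derivation:
Op 1: inc R3 by 1 -> R3=(0,0,0,1) value=1
Op 2: merge R1<->R3 -> R1=(0,0,0,1) R3=(0,0,0,1)
Op 3: inc R2 by 2 -> R2=(0,0,2,0) value=2
Op 4: inc R1 by 1 -> R1=(0,1,0,1) value=2
Op 5: merge R2<->R3 -> R2=(0,0,2,1) R3=(0,0,2,1)
Op 6: merge R1<->R0 -> R1=(0,1,0,1) R0=(0,1,0,1)
Op 7: merge R2<->R1 -> R2=(0,1,2,1) R1=(0,1,2,1)
Op 8: merge R1<->R2 -> R1=(0,1,2,1) R2=(0,1,2,1)
Op 9: inc R1 by 5 -> R1=(0,6,2,1) value=9
Op 10: merge R3<->R2 -> R3=(0,1,2,1) R2=(0,1,2,1)
Op 11: merge R2<->R0 -> R2=(0,1,2,1) R0=(0,1,2,1)
Op 12: inc R0 by 3 -> R0=(3,1,2,1) value=7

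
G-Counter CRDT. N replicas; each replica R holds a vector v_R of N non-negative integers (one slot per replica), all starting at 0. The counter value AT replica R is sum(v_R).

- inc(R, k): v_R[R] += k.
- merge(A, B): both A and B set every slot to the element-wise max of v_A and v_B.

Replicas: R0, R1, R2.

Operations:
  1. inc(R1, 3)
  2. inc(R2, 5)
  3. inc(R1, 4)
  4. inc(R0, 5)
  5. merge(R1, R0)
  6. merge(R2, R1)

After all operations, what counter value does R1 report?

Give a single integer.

Answer: 17

Derivation:
Op 1: inc R1 by 3 -> R1=(0,3,0) value=3
Op 2: inc R2 by 5 -> R2=(0,0,5) value=5
Op 3: inc R1 by 4 -> R1=(0,7,0) value=7
Op 4: inc R0 by 5 -> R0=(5,0,0) value=5
Op 5: merge R1<->R0 -> R1=(5,7,0) R0=(5,7,0)
Op 6: merge R2<->R1 -> R2=(5,7,5) R1=(5,7,5)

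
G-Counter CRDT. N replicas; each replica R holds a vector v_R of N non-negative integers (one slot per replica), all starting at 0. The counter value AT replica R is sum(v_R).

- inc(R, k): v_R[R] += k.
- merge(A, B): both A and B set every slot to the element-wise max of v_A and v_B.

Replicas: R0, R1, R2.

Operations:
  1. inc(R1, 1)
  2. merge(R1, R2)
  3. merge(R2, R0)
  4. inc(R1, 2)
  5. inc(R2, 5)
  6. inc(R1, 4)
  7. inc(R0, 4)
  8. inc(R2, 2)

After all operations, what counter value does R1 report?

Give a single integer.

Op 1: inc R1 by 1 -> R1=(0,1,0) value=1
Op 2: merge R1<->R2 -> R1=(0,1,0) R2=(0,1,0)
Op 3: merge R2<->R0 -> R2=(0,1,0) R0=(0,1,0)
Op 4: inc R1 by 2 -> R1=(0,3,0) value=3
Op 5: inc R2 by 5 -> R2=(0,1,5) value=6
Op 6: inc R1 by 4 -> R1=(0,7,0) value=7
Op 7: inc R0 by 4 -> R0=(4,1,0) value=5
Op 8: inc R2 by 2 -> R2=(0,1,7) value=8

Answer: 7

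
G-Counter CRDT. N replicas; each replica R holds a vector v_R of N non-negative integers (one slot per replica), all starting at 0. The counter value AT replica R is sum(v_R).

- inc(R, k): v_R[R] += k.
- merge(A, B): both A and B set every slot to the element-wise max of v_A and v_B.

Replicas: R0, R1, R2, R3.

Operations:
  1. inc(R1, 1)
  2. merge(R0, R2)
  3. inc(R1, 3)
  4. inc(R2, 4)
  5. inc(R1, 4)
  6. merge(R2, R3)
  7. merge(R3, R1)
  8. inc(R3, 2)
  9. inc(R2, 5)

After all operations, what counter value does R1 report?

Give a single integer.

Op 1: inc R1 by 1 -> R1=(0,1,0,0) value=1
Op 2: merge R0<->R2 -> R0=(0,0,0,0) R2=(0,0,0,0)
Op 3: inc R1 by 3 -> R1=(0,4,0,0) value=4
Op 4: inc R2 by 4 -> R2=(0,0,4,0) value=4
Op 5: inc R1 by 4 -> R1=(0,8,0,0) value=8
Op 6: merge R2<->R3 -> R2=(0,0,4,0) R3=(0,0,4,0)
Op 7: merge R3<->R1 -> R3=(0,8,4,0) R1=(0,8,4,0)
Op 8: inc R3 by 2 -> R3=(0,8,4,2) value=14
Op 9: inc R2 by 5 -> R2=(0,0,9,0) value=9

Answer: 12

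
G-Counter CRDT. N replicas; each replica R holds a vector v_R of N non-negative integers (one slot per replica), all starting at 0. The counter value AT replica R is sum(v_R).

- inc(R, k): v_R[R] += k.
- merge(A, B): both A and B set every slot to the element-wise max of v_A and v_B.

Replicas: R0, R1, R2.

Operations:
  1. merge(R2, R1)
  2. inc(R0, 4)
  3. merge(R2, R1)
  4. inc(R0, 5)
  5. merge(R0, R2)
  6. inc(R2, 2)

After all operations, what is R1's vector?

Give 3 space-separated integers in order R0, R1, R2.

Op 1: merge R2<->R1 -> R2=(0,0,0) R1=(0,0,0)
Op 2: inc R0 by 4 -> R0=(4,0,0) value=4
Op 3: merge R2<->R1 -> R2=(0,0,0) R1=(0,0,0)
Op 4: inc R0 by 5 -> R0=(9,0,0) value=9
Op 5: merge R0<->R2 -> R0=(9,0,0) R2=(9,0,0)
Op 6: inc R2 by 2 -> R2=(9,0,2) value=11

Answer: 0 0 0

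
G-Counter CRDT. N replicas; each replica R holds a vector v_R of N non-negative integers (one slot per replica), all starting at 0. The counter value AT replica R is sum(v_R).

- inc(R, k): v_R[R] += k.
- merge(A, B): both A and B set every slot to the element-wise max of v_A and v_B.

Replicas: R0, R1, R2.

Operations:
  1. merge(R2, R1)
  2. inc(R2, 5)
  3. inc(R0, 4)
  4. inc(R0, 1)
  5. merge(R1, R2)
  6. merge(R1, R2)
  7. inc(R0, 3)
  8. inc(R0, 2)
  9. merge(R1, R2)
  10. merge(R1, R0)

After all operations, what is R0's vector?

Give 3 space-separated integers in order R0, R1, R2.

Answer: 10 0 5

Derivation:
Op 1: merge R2<->R1 -> R2=(0,0,0) R1=(0,0,0)
Op 2: inc R2 by 5 -> R2=(0,0,5) value=5
Op 3: inc R0 by 4 -> R0=(4,0,0) value=4
Op 4: inc R0 by 1 -> R0=(5,0,0) value=5
Op 5: merge R1<->R2 -> R1=(0,0,5) R2=(0,0,5)
Op 6: merge R1<->R2 -> R1=(0,0,5) R2=(0,0,5)
Op 7: inc R0 by 3 -> R0=(8,0,0) value=8
Op 8: inc R0 by 2 -> R0=(10,0,0) value=10
Op 9: merge R1<->R2 -> R1=(0,0,5) R2=(0,0,5)
Op 10: merge R1<->R0 -> R1=(10,0,5) R0=(10,0,5)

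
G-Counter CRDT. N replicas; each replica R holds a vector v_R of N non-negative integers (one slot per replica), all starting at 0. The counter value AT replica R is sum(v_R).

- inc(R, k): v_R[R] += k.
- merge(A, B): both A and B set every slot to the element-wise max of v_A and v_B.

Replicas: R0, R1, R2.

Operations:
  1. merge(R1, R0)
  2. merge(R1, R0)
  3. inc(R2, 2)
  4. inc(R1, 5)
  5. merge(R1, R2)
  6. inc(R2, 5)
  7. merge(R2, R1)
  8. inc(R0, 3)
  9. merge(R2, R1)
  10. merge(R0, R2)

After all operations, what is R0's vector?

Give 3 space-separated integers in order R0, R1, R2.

Op 1: merge R1<->R0 -> R1=(0,0,0) R0=(0,0,0)
Op 2: merge R1<->R0 -> R1=(0,0,0) R0=(0,0,0)
Op 3: inc R2 by 2 -> R2=(0,0,2) value=2
Op 4: inc R1 by 5 -> R1=(0,5,0) value=5
Op 5: merge R1<->R2 -> R1=(0,5,2) R2=(0,5,2)
Op 6: inc R2 by 5 -> R2=(0,5,7) value=12
Op 7: merge R2<->R1 -> R2=(0,5,7) R1=(0,5,7)
Op 8: inc R0 by 3 -> R0=(3,0,0) value=3
Op 9: merge R2<->R1 -> R2=(0,5,7) R1=(0,5,7)
Op 10: merge R0<->R2 -> R0=(3,5,7) R2=(3,5,7)

Answer: 3 5 7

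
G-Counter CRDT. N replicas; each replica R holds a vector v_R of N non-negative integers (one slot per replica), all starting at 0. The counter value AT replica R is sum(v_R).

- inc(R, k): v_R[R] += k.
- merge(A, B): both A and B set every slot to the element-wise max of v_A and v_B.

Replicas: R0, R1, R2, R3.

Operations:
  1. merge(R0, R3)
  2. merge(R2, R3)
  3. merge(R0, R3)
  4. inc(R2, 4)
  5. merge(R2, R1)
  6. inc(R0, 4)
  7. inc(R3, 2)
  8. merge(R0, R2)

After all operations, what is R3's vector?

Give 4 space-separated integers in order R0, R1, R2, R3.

Op 1: merge R0<->R3 -> R0=(0,0,0,0) R3=(0,0,0,0)
Op 2: merge R2<->R3 -> R2=(0,0,0,0) R3=(0,0,0,0)
Op 3: merge R0<->R3 -> R0=(0,0,0,0) R3=(0,0,0,0)
Op 4: inc R2 by 4 -> R2=(0,0,4,0) value=4
Op 5: merge R2<->R1 -> R2=(0,0,4,0) R1=(0,0,4,0)
Op 6: inc R0 by 4 -> R0=(4,0,0,0) value=4
Op 7: inc R3 by 2 -> R3=(0,0,0,2) value=2
Op 8: merge R0<->R2 -> R0=(4,0,4,0) R2=(4,0,4,0)

Answer: 0 0 0 2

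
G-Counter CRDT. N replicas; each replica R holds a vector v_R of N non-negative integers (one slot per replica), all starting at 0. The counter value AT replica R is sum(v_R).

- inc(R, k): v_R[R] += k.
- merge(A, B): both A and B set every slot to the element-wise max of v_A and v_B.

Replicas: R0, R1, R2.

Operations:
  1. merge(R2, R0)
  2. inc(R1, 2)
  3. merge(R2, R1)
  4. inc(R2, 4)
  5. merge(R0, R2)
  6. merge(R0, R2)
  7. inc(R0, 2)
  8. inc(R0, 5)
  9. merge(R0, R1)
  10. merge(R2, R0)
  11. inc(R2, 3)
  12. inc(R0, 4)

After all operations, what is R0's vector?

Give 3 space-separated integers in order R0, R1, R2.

Op 1: merge R2<->R0 -> R2=(0,0,0) R0=(0,0,0)
Op 2: inc R1 by 2 -> R1=(0,2,0) value=2
Op 3: merge R2<->R1 -> R2=(0,2,0) R1=(0,2,0)
Op 4: inc R2 by 4 -> R2=(0,2,4) value=6
Op 5: merge R0<->R2 -> R0=(0,2,4) R2=(0,2,4)
Op 6: merge R0<->R2 -> R0=(0,2,4) R2=(0,2,4)
Op 7: inc R0 by 2 -> R0=(2,2,4) value=8
Op 8: inc R0 by 5 -> R0=(7,2,4) value=13
Op 9: merge R0<->R1 -> R0=(7,2,4) R1=(7,2,4)
Op 10: merge R2<->R0 -> R2=(7,2,4) R0=(7,2,4)
Op 11: inc R2 by 3 -> R2=(7,2,7) value=16
Op 12: inc R0 by 4 -> R0=(11,2,4) value=17

Answer: 11 2 4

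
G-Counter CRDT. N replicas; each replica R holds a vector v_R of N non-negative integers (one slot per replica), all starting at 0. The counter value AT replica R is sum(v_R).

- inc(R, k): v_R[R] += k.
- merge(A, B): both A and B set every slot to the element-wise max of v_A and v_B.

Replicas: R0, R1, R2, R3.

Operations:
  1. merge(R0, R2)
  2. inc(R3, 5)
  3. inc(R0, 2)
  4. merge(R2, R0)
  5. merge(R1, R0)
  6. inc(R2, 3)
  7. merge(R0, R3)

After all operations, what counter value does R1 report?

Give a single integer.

Op 1: merge R0<->R2 -> R0=(0,0,0,0) R2=(0,0,0,0)
Op 2: inc R3 by 5 -> R3=(0,0,0,5) value=5
Op 3: inc R0 by 2 -> R0=(2,0,0,0) value=2
Op 4: merge R2<->R0 -> R2=(2,0,0,0) R0=(2,0,0,0)
Op 5: merge R1<->R0 -> R1=(2,0,0,0) R0=(2,0,0,0)
Op 6: inc R2 by 3 -> R2=(2,0,3,0) value=5
Op 7: merge R0<->R3 -> R0=(2,0,0,5) R3=(2,0,0,5)

Answer: 2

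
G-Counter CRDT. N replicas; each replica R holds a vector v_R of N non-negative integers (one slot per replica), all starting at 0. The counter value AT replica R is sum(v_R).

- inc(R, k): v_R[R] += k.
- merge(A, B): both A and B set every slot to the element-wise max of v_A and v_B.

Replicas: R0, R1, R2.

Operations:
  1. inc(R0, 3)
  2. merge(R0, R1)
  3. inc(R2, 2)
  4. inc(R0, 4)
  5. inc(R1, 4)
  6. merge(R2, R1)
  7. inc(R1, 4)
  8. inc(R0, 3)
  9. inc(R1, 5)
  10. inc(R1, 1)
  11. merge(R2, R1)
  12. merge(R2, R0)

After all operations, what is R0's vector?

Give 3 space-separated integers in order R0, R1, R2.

Answer: 10 14 2

Derivation:
Op 1: inc R0 by 3 -> R0=(3,0,0) value=3
Op 2: merge R0<->R1 -> R0=(3,0,0) R1=(3,0,0)
Op 3: inc R2 by 2 -> R2=(0,0,2) value=2
Op 4: inc R0 by 4 -> R0=(7,0,0) value=7
Op 5: inc R1 by 4 -> R1=(3,4,0) value=7
Op 6: merge R2<->R1 -> R2=(3,4,2) R1=(3,4,2)
Op 7: inc R1 by 4 -> R1=(3,8,2) value=13
Op 8: inc R0 by 3 -> R0=(10,0,0) value=10
Op 9: inc R1 by 5 -> R1=(3,13,2) value=18
Op 10: inc R1 by 1 -> R1=(3,14,2) value=19
Op 11: merge R2<->R1 -> R2=(3,14,2) R1=(3,14,2)
Op 12: merge R2<->R0 -> R2=(10,14,2) R0=(10,14,2)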